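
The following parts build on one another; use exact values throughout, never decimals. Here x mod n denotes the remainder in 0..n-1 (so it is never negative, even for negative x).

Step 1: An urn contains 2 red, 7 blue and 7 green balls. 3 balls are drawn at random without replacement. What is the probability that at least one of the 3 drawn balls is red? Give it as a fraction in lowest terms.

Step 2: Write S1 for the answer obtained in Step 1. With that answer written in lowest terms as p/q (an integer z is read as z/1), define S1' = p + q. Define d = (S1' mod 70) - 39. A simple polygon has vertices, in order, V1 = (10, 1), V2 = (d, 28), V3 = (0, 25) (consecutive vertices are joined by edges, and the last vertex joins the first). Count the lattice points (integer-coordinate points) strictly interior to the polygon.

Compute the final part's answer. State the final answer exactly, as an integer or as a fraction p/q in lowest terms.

Step 1: total draws C(16,3) = 560; complement C(14,3) = 364; favorable 560 - 364 = 196; P = 7/20; answer 7/20
Step 2: S1 = 7/20; threaded value p + q = 27; d = -12; cross terms: (10*28 - -12*1)=292, (-12*25 - 0*28)=-300, (0*1 - 10*25)=-250; twice the area = |-258| = 258; area = 129; boundary points = 1 + 3 + 2 = 6; strictly interior points = area - boundary/2 + 1 = 127; answer 127

127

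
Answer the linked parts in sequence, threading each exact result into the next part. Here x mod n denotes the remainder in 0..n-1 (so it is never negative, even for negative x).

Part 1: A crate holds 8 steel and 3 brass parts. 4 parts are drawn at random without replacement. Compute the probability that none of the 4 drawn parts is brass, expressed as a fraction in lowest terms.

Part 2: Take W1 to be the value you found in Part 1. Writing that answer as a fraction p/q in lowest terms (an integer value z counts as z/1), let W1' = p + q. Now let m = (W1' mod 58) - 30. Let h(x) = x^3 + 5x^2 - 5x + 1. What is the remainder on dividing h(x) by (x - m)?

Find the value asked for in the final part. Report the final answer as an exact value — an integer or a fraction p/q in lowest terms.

1451

Part 1: total draws C(11,4) = 330; favorable C(8,4) = 70; P = 7/33; answer 7/33
Part 2: W1 = 7/33; threaded value p + q = 40; m = 10; remainder = value at the root: 1*(10)^3 + 5*(10)^2 - 5*(10)^1 + 1 = (1000) + (500) + (-50) + (1) = 1451; answer 1451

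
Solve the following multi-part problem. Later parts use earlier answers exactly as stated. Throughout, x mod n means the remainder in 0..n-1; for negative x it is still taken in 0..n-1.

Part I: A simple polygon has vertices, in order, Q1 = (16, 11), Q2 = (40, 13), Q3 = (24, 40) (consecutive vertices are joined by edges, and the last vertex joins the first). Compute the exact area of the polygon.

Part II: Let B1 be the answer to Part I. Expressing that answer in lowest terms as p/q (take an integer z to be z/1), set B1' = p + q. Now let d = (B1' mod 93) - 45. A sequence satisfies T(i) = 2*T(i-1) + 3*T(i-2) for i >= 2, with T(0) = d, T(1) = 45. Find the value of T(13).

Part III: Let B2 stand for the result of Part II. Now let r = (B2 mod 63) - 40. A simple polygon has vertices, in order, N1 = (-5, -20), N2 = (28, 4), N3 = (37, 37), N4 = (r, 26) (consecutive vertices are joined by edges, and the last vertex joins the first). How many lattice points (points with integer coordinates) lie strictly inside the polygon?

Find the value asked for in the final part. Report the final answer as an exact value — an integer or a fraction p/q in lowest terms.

Part I: cross terms: (16*13 - 40*11)=-232, (40*40 - 24*13)=1288, (24*11 - 16*40)=-376; twice the area = |680| = 680; area = 340; answer 340
Part II: B1 = 340; threaded value p + q = 341; d = 17; T(2) = 2*(45) + 3*(17) = 141; iterating: T(2)=141, T(3)=417, T(4)=1257, T(5)=3765, T(6)=11301, T(7)=33897, T(8)=101697, T(9)=305085, T(10)=915261, T(11)=2745777, T(12)=8237337, T(13)=24712005; answer 24712005
Part III: B2 = 24712005; r = -37; cross terms: (-5*4 - 28*-20)=540, (28*37 - 37*4)=888, (37*26 - -37*37)=2331, (-37*-20 - -5*26)=870; twice the area = |4629| = 4629; area = 4629/2; boundary points = 3 + 3 + 1 + 2 = 9; strictly interior points = area - boundary/2 + 1 = 2311; answer 2311

2311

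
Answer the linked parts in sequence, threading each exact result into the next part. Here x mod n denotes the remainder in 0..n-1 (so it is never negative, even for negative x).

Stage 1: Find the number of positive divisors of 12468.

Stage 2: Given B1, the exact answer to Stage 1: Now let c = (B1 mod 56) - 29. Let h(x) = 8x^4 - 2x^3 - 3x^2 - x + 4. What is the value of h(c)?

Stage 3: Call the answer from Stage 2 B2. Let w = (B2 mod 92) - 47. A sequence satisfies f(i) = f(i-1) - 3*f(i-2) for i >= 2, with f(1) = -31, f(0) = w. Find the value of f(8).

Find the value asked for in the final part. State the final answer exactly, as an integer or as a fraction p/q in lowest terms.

1826

Stage 1: 12468 = 2^2 * 3 * 1039; number of divisors = (2+1) * (1+1) * (1+1) = 12; answer 12
Stage 2: B1 = 12; c = -17; 8*(-17)^4 - 2*(-17)^3 - 3*(-17)^2 - 1*(-17)^1 + 4 = (668168) + (9826) + (-867) + (17) + (4) = 677148; answer 677148
Stage 3: B2 = 677148; w = -19; f(2) = 1*(-31) - 3*(-19) = 26; iterating: f(2)=26, f(3)=119, f(4)=41, f(5)=-316, f(6)=-439, f(7)=509, f(8)=1826; answer 1826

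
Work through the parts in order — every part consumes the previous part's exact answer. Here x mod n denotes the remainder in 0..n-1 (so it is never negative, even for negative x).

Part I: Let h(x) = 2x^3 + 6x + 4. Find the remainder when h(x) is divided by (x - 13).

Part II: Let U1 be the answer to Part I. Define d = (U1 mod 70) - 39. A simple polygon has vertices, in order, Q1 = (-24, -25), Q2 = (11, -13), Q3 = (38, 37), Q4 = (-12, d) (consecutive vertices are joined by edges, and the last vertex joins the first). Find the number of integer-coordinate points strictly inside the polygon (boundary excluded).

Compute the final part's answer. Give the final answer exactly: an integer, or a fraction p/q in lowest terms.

1946

Part I: remainder = value at the root: 2*(13)^3 + 6*(13)^1 + 4 = (4394) + (78) + (4) = 4476; answer 4476
Part II: U1 = 4476; d = 27; cross terms: (-24*-13 - 11*-25)=587, (11*37 - 38*-13)=901, (38*27 - -12*37)=1470, (-12*-25 - -24*27)=948; twice the area = |3906| = 3906; area = 1953; boundary points = 1 + 1 + 10 + 4 = 16; strictly interior points = area - boundary/2 + 1 = 1946; answer 1946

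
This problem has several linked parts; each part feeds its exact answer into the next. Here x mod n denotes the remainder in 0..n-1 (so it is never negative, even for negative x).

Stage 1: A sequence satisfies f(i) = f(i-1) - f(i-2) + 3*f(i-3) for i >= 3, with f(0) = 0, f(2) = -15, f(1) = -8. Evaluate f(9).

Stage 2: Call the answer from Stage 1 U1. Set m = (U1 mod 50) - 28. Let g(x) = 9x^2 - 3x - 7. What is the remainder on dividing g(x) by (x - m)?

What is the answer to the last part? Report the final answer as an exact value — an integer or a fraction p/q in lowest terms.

593

Stage 1: f(3) = 1*(-15) - 1*(-8) + 3*(0) = -7; iterating: f(3)=-7, f(4)=-16, f(5)=-54, f(6)=-59, f(7)=-53, f(8)=-156, f(9)=-280; answer -280
Stage 2: U1 = -280; m = -8; remainder = value at the root: 9*(-8)^2 - 3*(-8)^1 - 7 = (576) + (24) + (-7) = 593; answer 593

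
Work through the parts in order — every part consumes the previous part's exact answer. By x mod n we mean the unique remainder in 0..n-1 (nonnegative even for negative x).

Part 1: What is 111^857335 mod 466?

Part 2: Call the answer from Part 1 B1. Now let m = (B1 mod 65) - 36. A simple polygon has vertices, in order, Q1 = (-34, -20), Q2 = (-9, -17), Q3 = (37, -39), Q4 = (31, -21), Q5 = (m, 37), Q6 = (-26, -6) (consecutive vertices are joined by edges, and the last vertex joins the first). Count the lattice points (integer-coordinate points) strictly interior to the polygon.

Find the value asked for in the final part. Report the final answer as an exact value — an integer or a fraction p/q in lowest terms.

2134

Part 1: squarings mod 466: 111^1=111, 111^2=205, 111^4=85, 111^8=235, 111^16=237, 111^32=249, 111^64=23, 111^128=63, 111^256=241, 111^512=297, 111^1024=135, 111^2048=51, 111^4096=271, 111^8192=279, 111^16384=19, 111^32768=361, 111^65536=307, 111^131072=117, 111^262144=175, 111^524288=335; 111^857335 = 111^1 * 111^2 * 111^4 * 111^16 * 111^32 * 111^64 * 111^128 * 111^1024 * 111^4096 * 111^65536 * 111^262144 * 111^524288 = 39 (mod 466); answer 39
Part 2: B1 = 39; m = 3; cross terms: (-34*-17 - -9*-20)=398, (-9*-39 - 37*-17)=980, (37*-21 - 31*-39)=432, (31*37 - 3*-21)=1210, (3*-6 - -26*37)=944, (-26*-20 - -34*-6)=316; twice the area = |4280| = 4280; area = 2140; boundary points = 1 + 2 + 6 + 2 + 1 + 2 = 14; strictly interior points = area - boundary/2 + 1 = 2134; answer 2134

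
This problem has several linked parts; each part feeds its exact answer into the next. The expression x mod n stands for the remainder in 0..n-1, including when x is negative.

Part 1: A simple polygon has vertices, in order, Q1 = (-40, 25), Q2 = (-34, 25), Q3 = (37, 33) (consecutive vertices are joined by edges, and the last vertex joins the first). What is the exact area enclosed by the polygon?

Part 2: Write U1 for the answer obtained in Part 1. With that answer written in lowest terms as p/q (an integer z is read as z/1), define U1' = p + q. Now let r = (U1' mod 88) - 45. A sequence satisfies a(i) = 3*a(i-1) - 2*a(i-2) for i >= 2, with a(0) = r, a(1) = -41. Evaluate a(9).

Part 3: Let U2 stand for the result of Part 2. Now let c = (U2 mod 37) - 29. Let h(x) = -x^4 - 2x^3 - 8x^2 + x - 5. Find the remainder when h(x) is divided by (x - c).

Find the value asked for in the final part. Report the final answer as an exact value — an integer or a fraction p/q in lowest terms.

Part 1: cross terms: (-40*25 - -34*25)=-150, (-34*33 - 37*25)=-2047, (37*25 - -40*33)=2245; twice the area = |48| = 48; area = 24; answer 24
Part 2: U1 = 24; threaded value p + q = 25; r = -20; a(2) = 3*(-41) - 2*(-20) = -83; iterating: a(2)=-83, a(3)=-167, a(4)=-335, a(5)=-671, a(6)=-1343, a(7)=-2687, a(8)=-5375, a(9)=-10751; answer -10751
Part 3: U2 = -10751; c = -13; remainder = value at the root: -1*(-13)^4 - 2*(-13)^3 - 8*(-13)^2 + 1*(-13)^1 - 5 = (-28561) + (4394) + (-1352) + (-13) + (-5) = -25537; answer -25537

-25537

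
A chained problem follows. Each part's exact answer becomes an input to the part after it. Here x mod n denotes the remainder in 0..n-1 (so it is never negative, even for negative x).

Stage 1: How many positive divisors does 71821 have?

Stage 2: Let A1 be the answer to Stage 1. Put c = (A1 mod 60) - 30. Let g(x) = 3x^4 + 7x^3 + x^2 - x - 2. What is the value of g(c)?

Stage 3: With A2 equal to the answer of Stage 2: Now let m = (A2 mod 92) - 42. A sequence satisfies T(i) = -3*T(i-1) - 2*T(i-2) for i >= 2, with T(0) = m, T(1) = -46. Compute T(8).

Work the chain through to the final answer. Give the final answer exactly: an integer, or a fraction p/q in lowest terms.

Stage 1: 71821 is prime, so its only divisors are 1 and 71821; count = 2; answer 2
Stage 2: A1 = 2; c = -28; 3*(-28)^4 + 7*(-28)^3 + 1*(-28)^2 - 1*(-28)^1 - 2 = (1843968) + (-153664) + (784) + (28) + (-2) = 1691114; answer 1691114
Stage 3: A2 = 1691114; m = 20; T(2) = -3*(-46) - 2*(20) = 98; iterating: T(2)=98, T(3)=-202, T(4)=410, T(5)=-826, T(6)=1658, T(7)=-3322, T(8)=6650; answer 6650

6650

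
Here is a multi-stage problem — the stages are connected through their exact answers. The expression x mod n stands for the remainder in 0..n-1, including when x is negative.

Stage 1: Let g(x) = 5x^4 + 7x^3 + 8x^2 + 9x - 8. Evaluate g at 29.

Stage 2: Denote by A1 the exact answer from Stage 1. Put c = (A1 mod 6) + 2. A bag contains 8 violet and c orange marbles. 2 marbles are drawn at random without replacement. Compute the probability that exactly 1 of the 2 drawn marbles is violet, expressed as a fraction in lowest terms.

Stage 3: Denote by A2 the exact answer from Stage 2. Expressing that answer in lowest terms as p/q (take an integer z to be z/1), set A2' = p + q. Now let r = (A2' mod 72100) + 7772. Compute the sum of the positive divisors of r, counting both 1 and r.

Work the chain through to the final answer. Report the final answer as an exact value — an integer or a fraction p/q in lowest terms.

10472

Stage 1: 5*(29)^4 + 7*(29)^3 + 8*(29)^2 + 9*(29)^1 - 8 = (3536405) + (170723) + (6728) + (261) + (-8) = 3714109; answer 3714109
Stage 2: A1 = 3714109; c = 3; total draws C(11,2) = 55; favorable C(8,1)*C(3,1) = 24; P = 24/55; answer 24/55
Stage 3: A2 = 24/55; threaded value p + q = 79; r = 7851; 7851 = 3 * 2617; sigma = (1 + 3) * (1 + 2617) = 4 * 2618 = 10472; answer 10472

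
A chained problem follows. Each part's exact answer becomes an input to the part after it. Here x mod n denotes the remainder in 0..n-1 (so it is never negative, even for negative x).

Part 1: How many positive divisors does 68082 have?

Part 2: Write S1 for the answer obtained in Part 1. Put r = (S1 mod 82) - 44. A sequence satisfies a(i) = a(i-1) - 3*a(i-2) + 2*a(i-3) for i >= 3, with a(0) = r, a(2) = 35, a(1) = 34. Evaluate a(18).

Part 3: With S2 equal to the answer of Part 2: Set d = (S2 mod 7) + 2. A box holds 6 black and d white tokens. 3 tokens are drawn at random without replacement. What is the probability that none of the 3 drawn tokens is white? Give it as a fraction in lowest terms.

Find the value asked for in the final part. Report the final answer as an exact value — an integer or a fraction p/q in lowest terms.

Part 1: 68082 = 2 * 3 * 7 * 1621; number of divisors = (1+1) * (1+1) * (1+1) * (1+1) = 16; answer 16
Part 2: S1 = 16; r = -28; a(3) = 1*(35) - 3*(34) + 2*(-28) = -123; iterating: a(3)=-123, a(4)=-160, a(5)=279, a(6)=513, a(7)=-644, a(8)=-1625, a(9)=1333, a(10)=4920, a(11)=-2329, a(12)=-14423, a(13)=2404, a(14)=41015, a(15)=4957, a(16)=-113280, a(17)=-46121, a(18)=303633; answer 303633
Part 3: S2 = 303633; d = 3; total draws C(9,3) = 84; favorable C(6,3) = 20; P = 5/21; answer 5/21

5/21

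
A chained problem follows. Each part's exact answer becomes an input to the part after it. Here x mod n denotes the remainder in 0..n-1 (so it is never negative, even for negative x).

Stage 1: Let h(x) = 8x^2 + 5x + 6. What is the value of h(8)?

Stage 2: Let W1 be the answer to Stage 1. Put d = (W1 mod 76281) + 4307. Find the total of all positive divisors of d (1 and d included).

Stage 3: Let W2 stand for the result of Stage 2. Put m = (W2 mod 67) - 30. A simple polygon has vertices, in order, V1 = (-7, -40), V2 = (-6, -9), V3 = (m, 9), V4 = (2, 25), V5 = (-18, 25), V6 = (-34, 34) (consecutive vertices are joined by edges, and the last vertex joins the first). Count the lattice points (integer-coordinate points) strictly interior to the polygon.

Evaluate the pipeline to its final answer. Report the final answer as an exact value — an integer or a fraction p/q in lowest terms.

Stage 1: 8*(8)^2 + 5*(8)^1 + 6 = (512) + (40) + (6) = 558; answer 558
Stage 2: W1 = 558; d = 4865; 4865 = 5 * 7 * 139; sigma = (1 + 5) * (1 + 7) * (1 + 139) = 6 * 8 * 140 = 6720; answer 6720
Stage 3: W2 = 6720; m = -10; cross terms: (-7*-9 - -6*-40)=-177, (-6*9 - -10*-9)=-144, (-10*25 - 2*9)=-268, (2*25 - -18*25)=500, (-18*34 - -34*25)=238, (-34*-40 - -7*34)=1598; twice the area = |1747| = 1747; area = 1747/2; boundary points = 1 + 2 + 4 + 20 + 1 + 1 = 29; strictly interior points = area - boundary/2 + 1 = 860; answer 860

860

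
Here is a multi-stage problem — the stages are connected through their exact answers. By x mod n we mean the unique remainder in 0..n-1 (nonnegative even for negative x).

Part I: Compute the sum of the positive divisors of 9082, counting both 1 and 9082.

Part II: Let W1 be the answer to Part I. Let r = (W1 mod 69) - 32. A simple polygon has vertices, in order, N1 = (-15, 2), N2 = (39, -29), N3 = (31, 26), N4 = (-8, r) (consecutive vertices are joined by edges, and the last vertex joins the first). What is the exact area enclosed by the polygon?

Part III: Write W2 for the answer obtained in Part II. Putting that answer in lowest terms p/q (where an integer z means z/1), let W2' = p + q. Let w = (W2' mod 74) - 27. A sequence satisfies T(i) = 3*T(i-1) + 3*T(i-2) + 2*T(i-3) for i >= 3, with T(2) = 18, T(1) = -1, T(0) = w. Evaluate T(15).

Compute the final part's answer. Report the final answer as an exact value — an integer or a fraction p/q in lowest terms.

Part I: 9082 = 2 * 19 * 239; sigma = (1 + 2) * (1 + 19) * (1 + 239) = 3 * 20 * 240 = 14400; answer 14400
Part II: W1 = 14400; r = 16; cross terms: (-15*-29 - 39*2)=357, (39*26 - 31*-29)=1913, (31*16 - -8*26)=704, (-8*2 - -15*16)=224; twice the area = |3198| = 3198; area = 1599; answer 1599
Part III: W2 = 1599; threaded value p + q = 1600; w = 19; T(3) = 3*(18) + 3*(-1) + 2*(19) = 89; iterating: T(3)=89, T(4)=319, T(5)=1260, T(6)=4915, T(7)=19163, T(8)=74754, T(9)=291581, T(10)=1137331, T(11)=4436244, T(12)=17303887, T(13)=67495055, T(14)=263269314, T(15)=1026900881; answer 1026900881

1026900881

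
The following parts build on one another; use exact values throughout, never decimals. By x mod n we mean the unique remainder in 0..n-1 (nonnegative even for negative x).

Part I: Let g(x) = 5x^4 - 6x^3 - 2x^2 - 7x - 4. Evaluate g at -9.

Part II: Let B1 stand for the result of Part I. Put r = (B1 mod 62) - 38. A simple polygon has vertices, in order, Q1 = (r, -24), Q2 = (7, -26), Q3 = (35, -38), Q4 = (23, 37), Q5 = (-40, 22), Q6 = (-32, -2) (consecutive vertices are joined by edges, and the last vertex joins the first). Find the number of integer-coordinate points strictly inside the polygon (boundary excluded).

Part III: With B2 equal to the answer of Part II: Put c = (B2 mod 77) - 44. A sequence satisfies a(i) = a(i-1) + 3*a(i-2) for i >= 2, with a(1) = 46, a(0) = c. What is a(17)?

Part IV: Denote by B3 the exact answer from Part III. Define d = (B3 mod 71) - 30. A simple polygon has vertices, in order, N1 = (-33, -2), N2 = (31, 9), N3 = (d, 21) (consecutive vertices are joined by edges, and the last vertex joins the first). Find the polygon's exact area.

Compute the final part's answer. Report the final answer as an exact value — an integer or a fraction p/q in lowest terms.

Part I: 5*(-9)^4 - 6*(-9)^3 - 2*(-9)^2 - 7*(-9)^1 - 4 = (32805) + (4374) + (-162) + (63) + (-4) = 37076; answer 37076
Part II: B1 = 37076; r = -38; cross terms: (-38*-26 - 7*-24)=1156, (7*-38 - 35*-26)=644, (35*37 - 23*-38)=2169, (23*22 - -40*37)=1986, (-40*-2 - -32*22)=784, (-32*-24 - -38*-2)=692; twice the area = |7431| = 7431; area = 7431/2; boundary points = 1 + 4 + 3 + 3 + 8 + 2 = 21; strictly interior points = area - boundary/2 + 1 = 3706; answer 3706
Part III: B2 = 3706; c = -34; a(2) = 1*(46) + 3*(-34) = -56; iterating: a(2)=-56, a(3)=82, a(4)=-86, a(5)=160, a(6)=-98, a(7)=382, a(8)=88, a(9)=1234, a(10)=1498, a(11)=5200, a(12)=9694, a(13)=25294, a(14)=54376, a(15)=130258, a(16)=293386, a(17)=684160; answer 684160
Part IV: B3 = 684160; d = -26; cross terms: (-33*9 - 31*-2)=-235, (31*21 - -26*9)=885, (-26*-2 - -33*21)=745; twice the area = |1395| = 1395; area = 1395/2; answer 1395/2

1395/2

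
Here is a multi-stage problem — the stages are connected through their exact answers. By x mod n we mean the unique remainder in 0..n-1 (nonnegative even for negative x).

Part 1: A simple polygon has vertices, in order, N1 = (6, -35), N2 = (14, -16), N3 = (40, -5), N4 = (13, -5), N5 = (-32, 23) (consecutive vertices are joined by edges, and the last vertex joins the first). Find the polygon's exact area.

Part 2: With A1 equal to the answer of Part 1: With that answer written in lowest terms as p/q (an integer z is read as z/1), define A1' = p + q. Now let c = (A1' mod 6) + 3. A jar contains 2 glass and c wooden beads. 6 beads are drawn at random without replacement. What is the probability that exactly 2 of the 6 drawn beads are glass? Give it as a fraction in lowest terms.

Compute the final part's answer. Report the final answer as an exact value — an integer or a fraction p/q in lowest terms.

5/12

Part 1: cross terms: (6*-16 - 14*-35)=394, (14*-5 - 40*-16)=570, (40*-5 - 13*-5)=-135, (13*23 - -32*-5)=139, (-32*-35 - 6*23)=982; twice the area = |1950| = 1950; area = 975; answer 975
Part 2: A1 = 975; threaded value p + q = 976; c = 7; total draws C(9,6) = 84; favorable C(2,2)*C(7,4) = 35; P = 5/12; answer 5/12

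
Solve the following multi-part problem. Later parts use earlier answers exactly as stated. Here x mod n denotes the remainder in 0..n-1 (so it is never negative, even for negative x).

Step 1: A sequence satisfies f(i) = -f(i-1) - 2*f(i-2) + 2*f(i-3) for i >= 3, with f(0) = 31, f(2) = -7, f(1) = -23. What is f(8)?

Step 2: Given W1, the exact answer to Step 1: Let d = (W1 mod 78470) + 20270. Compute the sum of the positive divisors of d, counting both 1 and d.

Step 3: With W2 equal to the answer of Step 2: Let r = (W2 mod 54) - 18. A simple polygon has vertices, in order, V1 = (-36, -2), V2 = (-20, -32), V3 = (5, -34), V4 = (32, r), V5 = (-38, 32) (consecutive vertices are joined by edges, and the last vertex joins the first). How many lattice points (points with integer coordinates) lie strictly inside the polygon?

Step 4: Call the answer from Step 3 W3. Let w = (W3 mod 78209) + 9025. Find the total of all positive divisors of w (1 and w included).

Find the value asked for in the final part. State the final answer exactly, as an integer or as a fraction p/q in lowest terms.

Step 1: f(3) = -1*(-7) - 2*(-23) + 2*(31) = 115; iterating: f(3)=115, f(4)=-147, f(5)=-97, f(6)=621, f(7)=-721, f(8)=-715; answer -715
Step 2: W1 = -715; d = 98025; 98025 = 3 * 5^2 * 1307; sigma = (1 + 3) * (1 + 5 + 25) * (1 + 1307) = 4 * 31 * 1308 = 162192; answer 162192
Step 3: W2 = 162192; r = 12; cross terms: (-36*-32 - -20*-2)=1112, (-20*-34 - 5*-32)=840, (5*12 - 32*-34)=1148, (32*32 - -38*12)=1480, (-38*-2 - -36*32)=1228; twice the area = |5808| = 5808; area = 2904; boundary points = 2 + 1 + 1 + 10 + 2 = 16; strictly interior points = area - boundary/2 + 1 = 2897; answer 2897
Step 4: W3 = 2897; w = 11922; 11922 = 2 * 3 * 1987; sigma = (1 + 2) * (1 + 3) * (1 + 1987) = 3 * 4 * 1988 = 23856; answer 23856

23856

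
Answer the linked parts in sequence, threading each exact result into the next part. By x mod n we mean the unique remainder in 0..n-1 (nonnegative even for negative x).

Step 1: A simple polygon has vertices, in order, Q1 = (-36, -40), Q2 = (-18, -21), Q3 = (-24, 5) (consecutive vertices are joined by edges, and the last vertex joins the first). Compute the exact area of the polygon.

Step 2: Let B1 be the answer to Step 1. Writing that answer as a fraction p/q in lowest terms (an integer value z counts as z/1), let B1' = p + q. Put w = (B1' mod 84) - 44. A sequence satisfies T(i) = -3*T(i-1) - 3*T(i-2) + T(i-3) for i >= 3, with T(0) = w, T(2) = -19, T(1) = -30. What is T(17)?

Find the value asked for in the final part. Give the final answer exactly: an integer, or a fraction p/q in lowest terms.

1060970

Step 1: cross terms: (-36*-21 - -18*-40)=36, (-18*5 - -24*-21)=-594, (-24*-40 - -36*5)=1140; twice the area = |582| = 582; area = 291; answer 291
Step 2: B1 = 291; threaded value p + q = 292; w = -4; T(3) = -3*(-19) - 3*(-30) + 1*(-4) = 143; iterating: T(3)=143, T(4)=-402, T(5)=758, T(6)=-925, T(7)=99, T(8)=3236, T(9)=-10930, T(10)=23181, T(11)=-33517, T(12)=20078, T(13)=63498, T(14)=-284245, T(15)=682319, T(16)=-1130724, T(17)=1060970; answer 1060970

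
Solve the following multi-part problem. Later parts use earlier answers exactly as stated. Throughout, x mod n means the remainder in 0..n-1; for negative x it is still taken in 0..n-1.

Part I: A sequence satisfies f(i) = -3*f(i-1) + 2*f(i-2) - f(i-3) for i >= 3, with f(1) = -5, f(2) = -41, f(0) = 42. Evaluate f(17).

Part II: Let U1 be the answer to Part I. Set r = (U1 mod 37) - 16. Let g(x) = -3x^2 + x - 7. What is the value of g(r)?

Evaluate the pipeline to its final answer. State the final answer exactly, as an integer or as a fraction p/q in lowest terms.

Part I: f(3) = -3*(-41) + 2*(-5) - 1*(42) = 71; iterating: f(3)=71, f(4)=-290, f(5)=1053, f(6)=-3810, f(7)=13826, f(8)=-50151, f(9)=181915, f(10)=-659873, f(11)=2393600, f(12)=-8682461, f(13)=31494456, f(14)=-114241890, f(15)=414397043, f(16)=-1503169365, f(17)=5452544071; answer 5452544071
Part II: U1 = 5452544071; r = 20; -3*(20)^2 + 1*(20)^1 - 7 = (-1200) + (20) + (-7) = -1187; answer -1187

-1187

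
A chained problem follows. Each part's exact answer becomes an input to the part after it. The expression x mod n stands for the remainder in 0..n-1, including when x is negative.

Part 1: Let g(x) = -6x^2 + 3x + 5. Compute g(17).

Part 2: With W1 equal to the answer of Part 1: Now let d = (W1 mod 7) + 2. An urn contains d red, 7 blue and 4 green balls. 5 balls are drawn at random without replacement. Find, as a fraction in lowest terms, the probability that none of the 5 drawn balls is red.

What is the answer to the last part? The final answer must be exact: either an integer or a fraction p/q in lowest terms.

2/13

Part 1: -6*(17)^2 + 3*(17)^1 + 5 = (-1734) + (51) + (5) = -1678; answer -1678
Part 2: W1 = -1678; d = 4; total draws C(15,5) = 3003; favorable C(11,5) = 462; P = 2/13; answer 2/13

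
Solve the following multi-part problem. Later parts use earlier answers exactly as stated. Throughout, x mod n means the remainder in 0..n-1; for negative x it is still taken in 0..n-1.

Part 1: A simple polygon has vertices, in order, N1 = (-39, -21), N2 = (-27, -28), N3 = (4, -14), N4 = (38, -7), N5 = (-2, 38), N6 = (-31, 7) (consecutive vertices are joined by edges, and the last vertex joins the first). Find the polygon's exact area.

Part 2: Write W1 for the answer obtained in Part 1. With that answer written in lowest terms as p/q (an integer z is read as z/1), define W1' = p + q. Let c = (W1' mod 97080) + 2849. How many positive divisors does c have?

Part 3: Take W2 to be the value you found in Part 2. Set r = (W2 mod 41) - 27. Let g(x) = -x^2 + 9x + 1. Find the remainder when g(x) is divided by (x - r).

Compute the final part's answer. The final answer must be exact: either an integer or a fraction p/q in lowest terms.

Part 1: cross terms: (-39*-28 - -27*-21)=525, (-27*-14 - 4*-28)=490, (4*-7 - 38*-14)=504, (38*38 - -2*-7)=1430, (-2*7 - -31*38)=1164, (-31*-21 - -39*7)=924; twice the area = |5037| = 5037; area = 5037/2; answer 5037/2
Part 2: W1 = 5037/2; threaded value p + q = 5039; c = 7888; 7888 = 2^4 * 17 * 29; number of divisors = (4+1) * (1+1) * (1+1) = 20; answer 20
Part 3: W2 = 20; r = -7; remainder = value at the root: -1*(-7)^2 + 9*(-7)^1 + 1 = (-49) + (-63) + (1) = -111; answer -111

-111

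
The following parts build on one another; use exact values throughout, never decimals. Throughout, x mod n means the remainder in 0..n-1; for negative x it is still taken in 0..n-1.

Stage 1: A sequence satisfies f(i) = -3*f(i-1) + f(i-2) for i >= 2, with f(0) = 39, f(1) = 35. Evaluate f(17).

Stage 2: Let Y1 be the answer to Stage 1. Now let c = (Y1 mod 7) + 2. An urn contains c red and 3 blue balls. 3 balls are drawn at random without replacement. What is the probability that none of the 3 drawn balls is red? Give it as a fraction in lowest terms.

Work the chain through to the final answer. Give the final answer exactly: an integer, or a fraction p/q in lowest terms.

1/10

Stage 1: f(2) = -3*(35) + 1*(39) = -66; iterating: f(2)=-66, f(3)=233, f(4)=-765, f(5)=2528, f(6)=-8349, f(7)=27575, f(8)=-91074, f(9)=300797, f(10)=-993465, f(11)=3281192, f(12)=-10837041, f(13)=35792315, f(14)=-118213986, f(15)=390434273, f(16)=-1289516805, f(17)=4258984688; answer 4258984688
Stage 2: Y1 = 4258984688; c = 2; total draws C(5,3) = 10; favorable C(3,3) = 1; P = 1/10; answer 1/10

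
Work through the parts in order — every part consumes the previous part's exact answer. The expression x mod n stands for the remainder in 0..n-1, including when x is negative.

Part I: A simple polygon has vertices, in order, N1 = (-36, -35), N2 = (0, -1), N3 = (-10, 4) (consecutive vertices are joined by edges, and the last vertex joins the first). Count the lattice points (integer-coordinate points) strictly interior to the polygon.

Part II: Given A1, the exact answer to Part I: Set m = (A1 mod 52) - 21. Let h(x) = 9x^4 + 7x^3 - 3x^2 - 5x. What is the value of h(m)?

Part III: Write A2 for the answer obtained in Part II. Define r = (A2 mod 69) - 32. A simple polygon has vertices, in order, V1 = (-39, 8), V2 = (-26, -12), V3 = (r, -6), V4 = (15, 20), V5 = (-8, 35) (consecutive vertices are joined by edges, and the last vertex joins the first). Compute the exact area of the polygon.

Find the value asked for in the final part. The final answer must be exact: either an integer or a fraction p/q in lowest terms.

Part I: cross terms: (-36*-1 - 0*-35)=36, (0*4 - -10*-1)=-10, (-10*-35 - -36*4)=494; twice the area = |520| = 520; area = 260; boundary points = 2 + 5 + 13 = 20; strictly interior points = area - boundary/2 + 1 = 251; answer 251
Part II: A1 = 251; m = 22; 9*(22)^4 + 7*(22)^3 - 3*(22)^2 - 5*(22)^1 = (2108304) + (74536) + (-1452) + (-110) = 2181278; answer 2181278
Part III: A2 = 2181278; r = 18; cross terms: (-39*-12 - -26*8)=676, (-26*-6 - 18*-12)=372, (18*20 - 15*-6)=450, (15*35 - -8*20)=685, (-8*8 - -39*35)=1301; twice the area = |3484| = 3484; area = 1742; answer 1742

1742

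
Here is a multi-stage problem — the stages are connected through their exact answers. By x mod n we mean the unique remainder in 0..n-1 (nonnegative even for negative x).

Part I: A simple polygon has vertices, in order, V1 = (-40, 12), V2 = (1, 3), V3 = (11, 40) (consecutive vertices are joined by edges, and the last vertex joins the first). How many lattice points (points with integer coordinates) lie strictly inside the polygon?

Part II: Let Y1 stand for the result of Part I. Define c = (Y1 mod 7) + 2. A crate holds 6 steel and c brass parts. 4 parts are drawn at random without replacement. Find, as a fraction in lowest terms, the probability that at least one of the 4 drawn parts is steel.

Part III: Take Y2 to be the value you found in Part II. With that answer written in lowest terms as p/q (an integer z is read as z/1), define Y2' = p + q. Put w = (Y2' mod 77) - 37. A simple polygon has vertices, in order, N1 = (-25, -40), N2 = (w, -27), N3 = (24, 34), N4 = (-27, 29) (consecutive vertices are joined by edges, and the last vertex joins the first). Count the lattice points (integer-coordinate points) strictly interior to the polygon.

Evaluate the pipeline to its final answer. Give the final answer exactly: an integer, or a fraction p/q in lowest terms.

Part I: cross terms: (-40*3 - 1*12)=-132, (1*40 - 11*3)=7, (11*12 - -40*40)=1732; twice the area = |1607| = 1607; area = 1607/2; boundary points = 1 + 1 + 1 = 3; strictly interior points = area - boundary/2 + 1 = 803; answer 803
Part II: Y1 = 803; c = 7; total draws C(13,4) = 715; complement C(7,4) = 35; favorable 715 - 35 = 680; P = 136/143; answer 136/143
Part III: Y2 = 136/143; threaded value p + q = 279; w = 11; cross terms: (-25*-27 - 11*-40)=1115, (11*34 - 24*-27)=1022, (24*29 - -27*34)=1614, (-27*-40 - -25*29)=1805; twice the area = |5556| = 5556; area = 2778; boundary points = 1 + 1 + 1 + 1 = 4; strictly interior points = area - boundary/2 + 1 = 2777; answer 2777

2777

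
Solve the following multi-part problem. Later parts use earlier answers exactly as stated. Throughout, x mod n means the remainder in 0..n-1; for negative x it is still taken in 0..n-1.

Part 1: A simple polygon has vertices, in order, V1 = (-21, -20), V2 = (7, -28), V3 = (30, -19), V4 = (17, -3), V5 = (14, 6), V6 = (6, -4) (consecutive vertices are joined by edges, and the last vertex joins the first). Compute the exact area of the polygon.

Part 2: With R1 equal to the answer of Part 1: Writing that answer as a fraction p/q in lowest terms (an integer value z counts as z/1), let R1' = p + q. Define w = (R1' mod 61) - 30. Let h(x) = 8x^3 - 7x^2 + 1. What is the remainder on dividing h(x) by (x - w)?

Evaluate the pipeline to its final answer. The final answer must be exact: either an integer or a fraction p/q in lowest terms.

-278

Part 1: cross terms: (-21*-28 - 7*-20)=728, (7*-19 - 30*-28)=707, (30*-3 - 17*-19)=233, (17*6 - 14*-3)=144, (14*-4 - 6*6)=-92, (6*-20 - -21*-4)=-204; twice the area = |1516| = 1516; area = 758; answer 758
Part 2: R1 = 758; threaded value p + q = 759; w = -3; remainder = value at the root: 8*(-3)^3 - 7*(-3)^2 + 1 = (-216) + (-63) + (1) = -278; answer -278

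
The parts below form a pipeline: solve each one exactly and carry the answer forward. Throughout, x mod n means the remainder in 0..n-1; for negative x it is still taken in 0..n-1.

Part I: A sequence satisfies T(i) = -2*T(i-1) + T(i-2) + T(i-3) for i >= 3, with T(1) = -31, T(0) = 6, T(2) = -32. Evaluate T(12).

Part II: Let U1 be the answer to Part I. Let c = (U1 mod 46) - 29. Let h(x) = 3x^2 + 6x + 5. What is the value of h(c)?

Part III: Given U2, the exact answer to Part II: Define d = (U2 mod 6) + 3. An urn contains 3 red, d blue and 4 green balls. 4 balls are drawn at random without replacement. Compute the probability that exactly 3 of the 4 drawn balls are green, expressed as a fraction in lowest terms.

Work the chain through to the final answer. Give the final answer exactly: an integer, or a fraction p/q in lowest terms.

Part I: T(3) = -2*(-32) + 1*(-31) + 1*(6) = 39; iterating: T(3)=39, T(4)=-141, T(5)=289, T(6)=-680, T(7)=1508, T(8)=-3407, T(9)=7642, T(10)=-17183, T(11)=38601, T(12)=-86743; answer -86743
Part II: U1 = -86743; c = -16; 3*(-16)^2 + 6*(-16)^1 + 5 = (768) + (-96) + (5) = 677; answer 677
Part III: U2 = 677; d = 8; total draws C(15,4) = 1365; favorable C(4,3)*C(11,1) = 44; P = 44/1365; answer 44/1365

44/1365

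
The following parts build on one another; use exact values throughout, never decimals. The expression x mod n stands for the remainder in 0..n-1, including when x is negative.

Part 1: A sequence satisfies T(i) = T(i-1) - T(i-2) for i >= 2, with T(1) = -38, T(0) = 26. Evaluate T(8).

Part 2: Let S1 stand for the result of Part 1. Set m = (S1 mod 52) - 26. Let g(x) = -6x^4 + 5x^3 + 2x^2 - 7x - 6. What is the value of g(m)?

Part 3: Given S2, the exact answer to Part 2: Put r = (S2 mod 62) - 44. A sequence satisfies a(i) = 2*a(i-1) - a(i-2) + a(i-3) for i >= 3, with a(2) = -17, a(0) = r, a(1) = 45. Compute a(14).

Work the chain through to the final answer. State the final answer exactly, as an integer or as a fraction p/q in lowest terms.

Part 1: T(2) = 1*(-38) - 1*(26) = -64; iterating: T(2)=-64, T(3)=-26, T(4)=38, T(5)=64, T(6)=26, T(7)=-38, T(8)=-64; answer -64
Part 2: S1 = -64; m = 14; -6*(14)^4 + 5*(14)^3 + 2*(14)^2 - 7*(14)^1 - 6 = (-230496) + (13720) + (392) + (-98) + (-6) = -216488; answer -216488
Part 3: S2 = -216488; r = -28; a(3) = 2*(-17) - 1*(45) + 1*(-28) = -107; iterating: a(3)=-107, a(4)=-152, a(5)=-214, a(6)=-383, a(7)=-704, a(8)=-1239, a(9)=-2157, a(10)=-3779, a(11)=-6640, a(12)=-11658, a(13)=-20455, a(14)=-35892; answer -35892

-35892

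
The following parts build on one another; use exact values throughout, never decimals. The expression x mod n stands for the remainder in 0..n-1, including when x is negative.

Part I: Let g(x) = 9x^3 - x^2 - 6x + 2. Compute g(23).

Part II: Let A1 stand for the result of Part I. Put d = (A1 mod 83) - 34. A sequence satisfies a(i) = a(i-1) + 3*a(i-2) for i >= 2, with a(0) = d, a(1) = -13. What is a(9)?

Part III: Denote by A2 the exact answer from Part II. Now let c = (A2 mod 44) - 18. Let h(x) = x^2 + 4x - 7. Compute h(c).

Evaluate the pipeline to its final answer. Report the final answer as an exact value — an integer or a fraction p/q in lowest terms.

278

Part I: 9*(23)^3 - 1*(23)^2 - 6*(23)^1 + 2 = (109503) + (-529) + (-138) + (2) = 108838; answer 108838
Part II: A1 = 108838; d = -9; a(2) = 1*(-13) + 3*(-9) = -40; iterating: a(2)=-40, a(3)=-79, a(4)=-199, a(5)=-436, a(6)=-1033, a(7)=-2341, a(8)=-5440, a(9)=-12463; answer -12463
Part III: A2 = -12463; c = 15; 1*(15)^2 + 4*(15)^1 - 7 = (225) + (60) + (-7) = 278; answer 278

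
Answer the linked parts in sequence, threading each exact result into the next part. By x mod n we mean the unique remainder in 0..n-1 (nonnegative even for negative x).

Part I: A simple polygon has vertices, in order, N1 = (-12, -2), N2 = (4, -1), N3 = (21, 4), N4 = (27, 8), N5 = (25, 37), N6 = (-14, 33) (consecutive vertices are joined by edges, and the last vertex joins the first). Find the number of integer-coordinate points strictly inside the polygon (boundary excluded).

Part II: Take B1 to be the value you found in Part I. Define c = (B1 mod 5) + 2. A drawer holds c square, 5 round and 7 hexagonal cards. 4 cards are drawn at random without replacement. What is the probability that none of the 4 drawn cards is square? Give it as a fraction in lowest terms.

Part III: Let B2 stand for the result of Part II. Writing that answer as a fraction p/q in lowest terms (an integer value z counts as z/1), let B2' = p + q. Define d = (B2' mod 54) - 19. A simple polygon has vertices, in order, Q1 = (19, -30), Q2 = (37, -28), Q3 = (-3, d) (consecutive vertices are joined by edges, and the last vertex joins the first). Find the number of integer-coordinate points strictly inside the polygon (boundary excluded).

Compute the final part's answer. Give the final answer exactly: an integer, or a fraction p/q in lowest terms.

344

Part I: cross terms: (-12*-1 - 4*-2)=20, (4*4 - 21*-1)=37, (21*8 - 27*4)=60, (27*37 - 25*8)=799, (25*33 - -14*37)=1343, (-14*-2 - -12*33)=424; twice the area = |2683| = 2683; area = 2683/2; boundary points = 1 + 1 + 2 + 1 + 1 + 1 = 7; strictly interior points = area - boundary/2 + 1 = 1339; answer 1339
Part II: B1 = 1339; c = 6; total draws C(18,4) = 3060; favorable C(12,4) = 495; P = 11/68; answer 11/68
Part III: B2 = 11/68; threaded value p + q = 79; d = 6; cross terms: (19*-28 - 37*-30)=578, (37*6 - -3*-28)=138, (-3*-30 - 19*6)=-24; twice the area = |692| = 692; area = 346; boundary points = 2 + 2 + 2 = 6; strictly interior points = area - boundary/2 + 1 = 344; answer 344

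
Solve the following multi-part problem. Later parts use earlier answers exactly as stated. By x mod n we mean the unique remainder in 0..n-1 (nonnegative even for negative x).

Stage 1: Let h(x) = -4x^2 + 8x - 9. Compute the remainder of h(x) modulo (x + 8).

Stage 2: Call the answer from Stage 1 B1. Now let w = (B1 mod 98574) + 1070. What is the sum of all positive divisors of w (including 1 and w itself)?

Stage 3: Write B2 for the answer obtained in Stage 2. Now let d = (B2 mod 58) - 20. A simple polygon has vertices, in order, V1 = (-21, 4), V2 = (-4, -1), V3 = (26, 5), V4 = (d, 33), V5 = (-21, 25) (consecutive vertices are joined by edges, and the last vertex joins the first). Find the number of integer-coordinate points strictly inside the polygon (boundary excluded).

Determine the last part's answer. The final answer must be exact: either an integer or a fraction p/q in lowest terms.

Stage 1: remainder = value at the root: -4*(-8)^2 + 8*(-8)^1 - 9 = (-256) + (-64) + (-9) = -329; answer -329
Stage 2: B1 = -329; w = 99315; 99315 = 3^2 * 5 * 2207; sigma = (1 + 3 + 9) * (1 + 5) * (1 + 2207) = 13 * 6 * 2208 = 172224; answer 172224
Stage 3: B2 = 172224; d = 2; cross terms: (-21*-1 - -4*4)=37, (-4*5 - 26*-1)=6, (26*33 - 2*5)=848, (2*25 - -21*33)=743, (-21*4 - -21*25)=441; twice the area = |2075| = 2075; area = 2075/2; boundary points = 1 + 6 + 4 + 1 + 21 = 33; strictly interior points = area - boundary/2 + 1 = 1022; answer 1022

1022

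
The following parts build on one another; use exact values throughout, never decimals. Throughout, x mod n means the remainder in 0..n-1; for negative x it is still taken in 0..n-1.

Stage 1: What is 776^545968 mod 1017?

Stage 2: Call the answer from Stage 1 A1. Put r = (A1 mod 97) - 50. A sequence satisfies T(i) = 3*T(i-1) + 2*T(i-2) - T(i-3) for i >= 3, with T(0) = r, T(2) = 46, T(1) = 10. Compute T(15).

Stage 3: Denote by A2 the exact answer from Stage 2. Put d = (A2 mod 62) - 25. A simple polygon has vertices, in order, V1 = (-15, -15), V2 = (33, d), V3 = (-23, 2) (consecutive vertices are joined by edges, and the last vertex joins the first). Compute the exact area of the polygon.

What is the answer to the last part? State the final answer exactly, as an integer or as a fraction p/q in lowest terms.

Stage 1: squarings mod 1017: 776^1=776, 776^2=112, 776^4=340, 776^8=679, 776^16=340, 776^32=679, 776^64=340, 776^128=679, 776^256=340, 776^512=679, 776^1024=340, 776^2048=679, 776^4096=340, 776^8192=679, 776^16384=340, 776^32768=679, 776^65536=340, 776^131072=679, 776^262144=340, 776^524288=679; 776^545968 = 776^16 * 776^32 * 776^128 * 776^1024 * 776^4096 * 776^16384 * 776^524288 = 340 (mod 1017); answer 340
Stage 2: A1 = 340; r = -1; T(3) = 3*(46) + 2*(10) - 1*(-1) = 159; iterating: T(3)=159, T(4)=559, T(5)=1949, T(6)=6806, T(7)=23757, T(8)=82934, T(9)=289510, T(10)=1010641, T(11)=3528009, T(12)=12315799, T(13)=42992774, T(14)=150081911, T(15)=523915482; answer 523915482
Stage 3: A2 = 523915482; d = 19; cross terms: (-15*19 - 33*-15)=210, (33*2 - -23*19)=503, (-23*-15 - -15*2)=375; twice the area = |1088| = 1088; area = 544; answer 544

544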